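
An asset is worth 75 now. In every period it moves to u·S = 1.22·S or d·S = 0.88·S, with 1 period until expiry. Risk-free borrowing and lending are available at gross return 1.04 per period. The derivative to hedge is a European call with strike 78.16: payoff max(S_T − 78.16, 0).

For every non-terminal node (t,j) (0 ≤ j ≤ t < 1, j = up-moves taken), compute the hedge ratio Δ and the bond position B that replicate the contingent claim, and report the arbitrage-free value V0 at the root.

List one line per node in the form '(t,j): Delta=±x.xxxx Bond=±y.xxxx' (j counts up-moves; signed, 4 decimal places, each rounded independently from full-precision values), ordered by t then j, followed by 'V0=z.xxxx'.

(0,0): Delta=0.5231 Bond=-33.1991
V0=6.0362

No-arbitrage ⇒ martingale measure with p* = (R−d)/(u−d) = 0.4706.
At expiry t=1: V(1,0)=0.0000, V(1,1)=13.3400
(0,0): S=75.0000. Δ = (V_up−V_dn)/(S_up−S_dn) = (13.3400−0.0000)/(91.5000−66.0000) = 0.5231. V = [p*·13.3400 + (1−p*)·0.0000]/1.04 = 6.0362. B = V − Δ·S = -33.1991.
Root portfolio cost Δ·75+B reproduces V0=6.0362.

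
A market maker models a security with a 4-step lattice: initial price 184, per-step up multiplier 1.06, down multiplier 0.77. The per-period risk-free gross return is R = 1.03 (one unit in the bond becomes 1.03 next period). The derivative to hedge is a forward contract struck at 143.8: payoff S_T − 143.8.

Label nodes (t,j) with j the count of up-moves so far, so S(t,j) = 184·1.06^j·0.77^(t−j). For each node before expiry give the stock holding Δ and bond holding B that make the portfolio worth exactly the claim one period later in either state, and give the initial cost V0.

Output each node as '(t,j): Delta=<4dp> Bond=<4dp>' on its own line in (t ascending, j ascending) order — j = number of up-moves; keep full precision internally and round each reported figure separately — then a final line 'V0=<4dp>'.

(0,0): Delta=1.0000 Bond=-127.7644
(1,0): Delta=1.0000 Bond=-131.5974
(1,1): Delta=1.0000 Bond=-131.5974
(2,0): Delta=1.0000 Bond=-135.5453
(2,1): Delta=1.0000 Bond=-135.5453
(2,2): Delta=1.0000 Bond=-135.5453
(3,0): Delta=1.0000 Bond=-139.6117
(3,1): Delta=1.0000 Bond=-139.6117
(3,2): Delta=1.0000 Bond=-139.6117
(3,3): Delta=1.0000 Bond=-139.6117
V0=56.2356

The replicating-portfolio and risk-neutral prices coincide; use p* = (1.03−0.77)/(1.06−0.77) = 0.8966 for the latter.
At expiry t=4: V(4,0)=-79.1184, V(4,1)=-54.7578, V(4,2)=-21.2224, V(4,3)=24.9431, V(4,4)=88.4958
(3,0): S=84.0021. Δ = (V_up−V_dn)/(S_up−S_dn) = (-54.7578−-79.1184)/(89.0422−64.6816) = 1.0000. V = [p*·-54.7578 + (1−p*)·-79.1184]/1.03 = -55.6096. B = V − Δ·S = -139.6117.
(3,1): S=115.6392. Δ = (V_up−V_dn)/(S_up−S_dn) = (-21.2224−-54.7578)/(122.5776−89.0422) = 1.0000. V = [p*·-21.2224 + (1−p*)·-54.7578]/1.03 = -23.9724. B = V − Δ·S = -139.6117.
(3,2): S=159.1916. Δ = (V_up−V_dn)/(S_up−S_dn) = (24.9431−-21.2224)/(168.7431−122.5776) = 1.0000. V = [p*·24.9431 + (1−p*)·-21.2224]/1.03 = 19.5800. B = V − Δ·S = -139.6117.
(3,3): S=219.1469. Δ = (V_up−V_dn)/(S_up−S_dn) = (88.4958−24.9431)/(232.2958−168.7431) = 1.0000. V = [p*·88.4958 + (1−p*)·24.9431]/1.03 = 79.5353. B = V − Δ·S = -139.6117.
(2,0): S=109.0936. Δ = (V_up−V_dn)/(S_up−S_dn) = (-23.9724−-55.6096)/(115.6392−84.0021) = 1.0000. V = [p*·-23.9724 + (1−p*)·-55.6096]/1.03 = -26.4517. B = V − Δ·S = -135.5453.
(2,1): S=150.1808. Δ = (V_up−V_dn)/(S_up−S_dn) = (19.5800−-23.9724)/(159.1916−115.6392) = 1.0000. V = [p*·19.5800 + (1−p*)·-23.9724]/1.03 = 14.6355. B = V − Δ·S = -135.5453.
(2,2): S=206.7424. Δ = (V_up−V_dn)/(S_up−S_dn) = (79.5353−19.5800)/(219.1469−159.1916) = 1.0000. V = [p*·79.5353 + (1−p*)·19.5800]/1.03 = 71.1971. B = V − Δ·S = -135.5453.
(1,0): S=141.6800. Δ = (V_up−V_dn)/(S_up−S_dn) = (14.6355−-26.4517)/(150.1808−109.0936) = 1.0000. V = [p*·14.6355 + (1−p*)·-26.4517]/1.03 = 10.0826. B = V − Δ·S = -131.5974.
(1,1): S=195.0400. Δ = (V_up−V_dn)/(S_up−S_dn) = (71.1971−14.6355)/(206.7424−150.1808) = 1.0000. V = [p*·71.1971 + (1−p*)·14.6355]/1.03 = 63.4426. B = V − Δ·S = -131.5974.
(0,0): S=184.0000. Δ = (V_up−V_dn)/(S_up−S_dn) = (63.4426−10.0826)/(195.0400−141.6800) = 1.0000. V = [p*·63.4426 + (1−p*)·10.0826]/1.03 = 56.2356. B = V − Δ·S = -127.7644.
Self-financing check: at every node Δ·S+B equals the discounted successor values.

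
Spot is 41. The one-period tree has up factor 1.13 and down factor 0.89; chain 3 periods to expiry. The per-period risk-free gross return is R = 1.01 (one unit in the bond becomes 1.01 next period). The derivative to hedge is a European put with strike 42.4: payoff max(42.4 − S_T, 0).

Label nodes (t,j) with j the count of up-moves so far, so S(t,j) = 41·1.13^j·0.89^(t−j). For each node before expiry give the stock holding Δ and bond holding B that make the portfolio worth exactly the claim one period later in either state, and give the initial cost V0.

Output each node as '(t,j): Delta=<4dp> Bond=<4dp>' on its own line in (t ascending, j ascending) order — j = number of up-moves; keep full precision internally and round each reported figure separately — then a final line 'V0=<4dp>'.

(0,0): Delta=-0.4782 Bond=23.3169
(1,0): Delta=-0.7629 Bond=33.9413
(1,1): Delta=-0.2539 Bond=13.1590
(2,0): Delta=-1.0000 Bond=41.9802
(2,1): Delta=-0.5762 Bond=26.5811
(2,2): Delta=0.0000 Bond=0.0000
V0=3.7128

Risk-neutral probability p* = (R−d)/(u−d) = (1.01−0.89)/(1.13−0.89) = 0.5000.
At expiry t=3: V(3,0)=13.4963, V(3,1)=5.7020, V(3,2)=0.0000, V(3,3)=0.0000
Node (2,0) S=32.4761: V=(p*·5.7020+(1−p*)·13.4963)/1.01=9.5041; Δ=(5.7020−13.4963)/(36.6980−28.9037)=-1.0000; B=V−Δ·S=41.9802
Node (2,1) S=41.2337: V=(p*·0.0000+(1−p*)·5.7020)/1.01=2.8228; Δ=(0.0000−5.7020)/(46.5941−36.6980)=-0.5762; B=V−Δ·S=26.5811
Node (2,2) S=52.3529: V=(p*·0.0000+(1−p*)·0.0000)/1.01=0.0000; Δ=(0.0000−0.0000)/(59.1588−46.5941)=0.0000; B=V−Δ·S=0.0000
Node (1,0) S=36.4900: V=(p*·2.8228+(1−p*)·9.5041)/1.01=6.1024; Δ=(2.8228−9.5041)/(41.2337−32.4761)=-0.7629; B=V−Δ·S=33.9413
Node (1,1) S=46.3300: V=(p*·0.0000+(1−p*)·2.8228)/1.01=1.3974; Δ=(0.0000−2.8228)/(52.3529−41.2337)=-0.2539; B=V−Δ·S=13.1590
Node (0,0) S=41.0000: V=(p*·1.3974+(1−p*)·6.1024)/1.01=3.7128; Δ=(1.3974−6.1024)/(46.3300−36.4900)=-0.4782; B=V−Δ·S=23.3169
The time-0 hedge costs 3.7128, which is the no-arbitrage price.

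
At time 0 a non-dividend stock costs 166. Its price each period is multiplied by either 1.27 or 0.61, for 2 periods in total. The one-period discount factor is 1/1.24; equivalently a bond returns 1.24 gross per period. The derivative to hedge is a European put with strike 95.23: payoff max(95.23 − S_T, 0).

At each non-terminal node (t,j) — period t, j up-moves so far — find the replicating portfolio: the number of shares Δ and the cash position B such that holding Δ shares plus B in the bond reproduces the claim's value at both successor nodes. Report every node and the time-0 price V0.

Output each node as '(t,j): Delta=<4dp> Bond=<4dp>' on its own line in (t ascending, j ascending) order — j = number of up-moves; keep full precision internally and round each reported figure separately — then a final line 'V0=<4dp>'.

(0,0): Delta=-0.0112 Bond=1.9034
(1,0): Delta=-0.5007 Bond=51.9257
(1,1): Delta=0.0000 Bond=0.0000
V0=0.0450

The replicating-portfolio and risk-neutral prices coincide; use p* = (1.24−0.61)/(1.27−0.61) = 0.9545 for the latter.
At expiry t=2: V(2,0)=33.4614, V(2,1)=0.0000, V(2,2)=0.0000
Node (1,0) S=101.2600: V=(p*·0.0000+(1−p*)·33.4614)/1.24=1.2266; Δ=(0.0000−33.4614)/(128.6002−61.7686)=-0.5007; B=V−Δ·S=51.9257
Node (1,1) S=210.8200: V=(p*·0.0000+(1−p*)·0.0000)/1.24=0.0000; Δ=(0.0000−0.0000)/(267.7414−128.6002)=0.0000; B=V−Δ·S=0.0000
Node (0,0) S=166.0000: V=(p*·0.0000+(1−p*)·1.2266)/1.24=0.0450; Δ=(0.0000−1.2266)/(210.8200−101.2600)=-0.0112; B=V−Δ·S=1.9034
Self-financing check: at every node Δ·S+B equals the discounted successor values.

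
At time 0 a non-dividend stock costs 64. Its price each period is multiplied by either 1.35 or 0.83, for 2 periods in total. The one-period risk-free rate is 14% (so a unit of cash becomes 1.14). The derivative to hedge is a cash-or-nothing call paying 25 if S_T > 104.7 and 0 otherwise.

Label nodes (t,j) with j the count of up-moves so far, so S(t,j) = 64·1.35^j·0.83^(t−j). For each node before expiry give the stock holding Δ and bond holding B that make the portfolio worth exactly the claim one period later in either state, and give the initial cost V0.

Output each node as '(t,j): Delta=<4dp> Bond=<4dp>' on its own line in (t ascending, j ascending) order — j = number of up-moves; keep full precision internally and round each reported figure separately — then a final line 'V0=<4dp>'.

No-arbitrage ⇒ martingale measure with p* = (R−d)/(u−d) = 0.5962.
At expiry t=2: V(2,0)=0.0000, V(2,1)=0.0000, V(2,2)=25.0000
Node (1,0) S=53.1200: V=(p*·0.0000+(1−p*)·0.0000)/1.14=0.0000; Δ=(0.0000−0.0000)/(71.7120−44.0896)=0.0000; B=V−Δ·S=0.0000
Node (1,1) S=86.4000: V=(p*·25.0000+(1−p*)·0.0000)/1.14=13.0735; Δ=(25.0000−0.0000)/(116.6400−71.7120)=0.5564; B=V−Δ·S=-35.0034
Node (0,0) S=64.0000: V=(p*·13.0735+(1−p*)·0.0000)/1.14=6.8367; Δ=(13.0735−0.0000)/(86.4000−53.1200)=0.3928; B=V−Δ·S=-18.3047
Root portfolio cost Δ·64+B reproduces V0=6.8367.

(0,0): Delta=0.3928 Bond=-18.3047
(1,0): Delta=0.0000 Bond=0.0000
(1,1): Delta=0.5564 Bond=-35.0034
V0=6.8367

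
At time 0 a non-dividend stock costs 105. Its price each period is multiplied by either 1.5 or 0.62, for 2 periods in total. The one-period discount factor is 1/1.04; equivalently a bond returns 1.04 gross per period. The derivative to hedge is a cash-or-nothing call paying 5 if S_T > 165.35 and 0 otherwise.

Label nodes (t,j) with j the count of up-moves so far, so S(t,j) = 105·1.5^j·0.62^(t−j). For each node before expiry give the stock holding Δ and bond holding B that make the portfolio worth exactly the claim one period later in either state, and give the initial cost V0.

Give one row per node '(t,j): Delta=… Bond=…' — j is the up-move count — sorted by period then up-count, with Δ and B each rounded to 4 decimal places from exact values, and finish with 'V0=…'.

No-arbitrage ⇒ martingale measure with p* = (R−d)/(u−d) = 0.4773.
Terminal values V(2,·): V(2,0)=0.0000, V(2,1)=0.0000, V(2,2)=5.0000
Node (1,0) S=65.1000: V=(p*·0.0000+(1−p*)·0.0000)/1.04=0.0000; Δ=(0.0000−0.0000)/(97.6500−40.3620)=0.0000; B=V−Δ·S=0.0000
Node (1,1) S=157.5000: V=(p*·5.0000+(1−p*)·0.0000)/1.04=2.2946; Δ=(5.0000−0.0000)/(236.2500−97.6500)=0.0361; B=V−Δ·S=-3.3872
Node (0,0) S=105.0000: V=(p*·2.2946+(1−p*)·0.0000)/1.04=1.0530; Δ=(2.2946−0.0000)/(157.5000−65.1000)=0.0248; B=V−Δ·S=-1.5545
Check: Δ(0,0)·S0 + B(0,0) = 1.0530 = V0.

(0,0): Delta=0.0248 Bond=-1.5545
(1,0): Delta=0.0000 Bond=0.0000
(1,1): Delta=0.0361 Bond=-3.3872
V0=1.0530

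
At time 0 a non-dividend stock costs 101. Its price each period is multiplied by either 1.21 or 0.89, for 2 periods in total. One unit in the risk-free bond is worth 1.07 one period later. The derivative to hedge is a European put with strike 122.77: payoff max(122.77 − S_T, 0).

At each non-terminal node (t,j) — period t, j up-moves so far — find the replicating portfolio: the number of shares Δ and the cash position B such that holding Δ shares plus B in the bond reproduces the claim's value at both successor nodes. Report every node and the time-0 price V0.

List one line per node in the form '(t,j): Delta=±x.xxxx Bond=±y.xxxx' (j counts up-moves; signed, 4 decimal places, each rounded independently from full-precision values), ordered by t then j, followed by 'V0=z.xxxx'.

Risk-neutral probability p* = (R−d)/(u−d) = (1.07−0.89)/(1.21−0.89) = 0.5625.
Terminal values V(2,·): V(2,0)=42.7679, V(2,1)=14.0031, V(2,2)=0.0000
  t=1,j=0: stock 89.8900 → up 108.7669 (V=14.0031), down 80.0021 (V=42.7679). Price 24.8483; hedge Δ=-1.0000, bond B=114.7383.
  t=1,j=1: stock 122.2100 → up 147.8741 (V=0.0000), down 108.7669 (V=14.0031). Price 5.7256; hedge Δ=-0.3581, bond B=49.4853.
  t=0,j=0: stock 101.0000 → up 122.2100 (V=5.7256), down 89.8900 (V=24.8483). Price 13.1699; hedge Δ=-0.5917, bond B=72.9285.
Check: Δ(0,0)·S0 + B(0,0) = 13.1699 = V0.

(0,0): Delta=-0.5917 Bond=72.9285
(1,0): Delta=-1.0000 Bond=114.7383
(1,1): Delta=-0.3581 Bond=49.4853
V0=13.1699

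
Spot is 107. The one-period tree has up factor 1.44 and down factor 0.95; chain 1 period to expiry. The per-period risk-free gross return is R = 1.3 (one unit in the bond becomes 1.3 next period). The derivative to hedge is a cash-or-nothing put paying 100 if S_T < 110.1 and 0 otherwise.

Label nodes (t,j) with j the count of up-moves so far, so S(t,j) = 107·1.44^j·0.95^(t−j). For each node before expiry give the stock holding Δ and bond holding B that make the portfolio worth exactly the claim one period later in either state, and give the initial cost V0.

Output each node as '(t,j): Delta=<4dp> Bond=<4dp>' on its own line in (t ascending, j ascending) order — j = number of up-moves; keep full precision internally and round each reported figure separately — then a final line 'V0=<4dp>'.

Under the risk-neutral measure, an up-move has probability p* = (R−d)/(u−d) = 0.7143 and values discount at R = 1.3.
At expiry t=1: V(1,0)=100.0000, V(1,1)=0.0000
(0,0): S=107.0000. Δ = (V_up−V_dn)/(S_up−S_dn) = (0.0000−100.0000)/(154.0800−101.6500) = -1.9073. V = [p*·0.0000 + (1−p*)·100.0000]/1.3 = 21.9780. B = V − Δ·S = 226.0597.
Self-financing check: at every node Δ·S+B equals the discounted successor values.

(0,0): Delta=-1.9073 Bond=226.0597
V0=21.9780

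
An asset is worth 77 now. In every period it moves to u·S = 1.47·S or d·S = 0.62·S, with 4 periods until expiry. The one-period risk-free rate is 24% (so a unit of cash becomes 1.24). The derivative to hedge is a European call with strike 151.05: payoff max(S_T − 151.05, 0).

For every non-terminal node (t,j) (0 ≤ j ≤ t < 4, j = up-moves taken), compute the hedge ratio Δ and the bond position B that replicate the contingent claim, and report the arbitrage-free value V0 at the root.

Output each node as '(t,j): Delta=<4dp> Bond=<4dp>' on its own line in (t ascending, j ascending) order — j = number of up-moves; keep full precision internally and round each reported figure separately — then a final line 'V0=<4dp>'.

Under the risk-neutral measure, an up-move has probability p* = (R−d)/(u−d) = 0.7294 and values discount at R = 1.24.
Payoff layer (t=4): V(4,0)=0.0000, V(4,1)=0.0000, V(4,2)=0.0000, V(4,3)=0.5972, V(4,4)=208.5006
  t=3,j=0: stock 18.3513 → up 26.9763 (V=0.0000), down 11.3778 (V=0.0000). Price 0.0000; hedge Δ=0.0000, bond B=0.0000.
  t=3,j=1: stock 43.5102 → up 63.9600 (V=0.0000), down 26.9763 (V=0.0000). Price 0.0000; hedge Δ=0.0000, bond B=0.0000.
  t=3,j=2: stock 103.1614 → up 151.6472 (V=0.5972), down 63.9600 (V=0.0000). Price 0.3513; hedge Δ=0.0068, bond B=-0.3513.
  t=3,j=3: stock 244.5923 → up 359.5506 (V=208.5006), down 151.6472 (V=0.5972). Price 122.7778; hedge Δ=1.0000, bond B=-121.8145.
  t=2,j=0: stock 29.5988 → up 43.5102 (V=0.0000), down 18.3513 (V=0.0000). Price 0.0000; hedge Δ=0.0000, bond B=0.0000.
  t=2,j=1: stock 70.1778 → up 103.1614 (V=0.3513), down 43.5102 (V=0.0000). Price 0.2066; hedge Δ=0.0059, bond B=-0.2066.
  t=2,j=2: stock 166.3893 → up 244.5923 (V=122.7778), down 103.1614 (V=0.3513). Price 72.2989; hedge Δ=0.8656, bond B=-71.7323.
  t=1,j=0: stock 47.7400 → up 70.1778 (V=0.2066), down 29.5988 (V=0.0000). Price 0.1216; hedge Δ=0.0051, bond B=-0.1216.
  t=1,j=1: stock 113.1900 → up 166.3893 (V=72.2989), down 70.1778 (V=0.2066). Price 42.5738; hedge Δ=0.7493, bond B=-42.2405.
  t=0,j=0: stock 77.0000 → up 113.1900 (V=42.5738), down 47.7400 (V=0.1216). Price 25.0700; hedge Δ=0.6486, bond B=-24.8739.
Root portfolio cost Δ·77+B reproduces V0=25.0700.

(0,0): Delta=0.6486 Bond=-24.8739
(1,0): Delta=0.0051 Bond=-0.1216
(1,1): Delta=0.7493 Bond=-42.2405
(2,0): Delta=0.0000 Bond=0.0000
(2,1): Delta=0.0059 Bond=-0.2066
(2,2): Delta=0.8656 Bond=-71.7323
(3,0): Delta=0.0000 Bond=0.0000
(3,1): Delta=0.0000 Bond=0.0000
(3,2): Delta=0.0068 Bond=-0.3513
(3,3): Delta=1.0000 Bond=-121.8145
V0=25.0700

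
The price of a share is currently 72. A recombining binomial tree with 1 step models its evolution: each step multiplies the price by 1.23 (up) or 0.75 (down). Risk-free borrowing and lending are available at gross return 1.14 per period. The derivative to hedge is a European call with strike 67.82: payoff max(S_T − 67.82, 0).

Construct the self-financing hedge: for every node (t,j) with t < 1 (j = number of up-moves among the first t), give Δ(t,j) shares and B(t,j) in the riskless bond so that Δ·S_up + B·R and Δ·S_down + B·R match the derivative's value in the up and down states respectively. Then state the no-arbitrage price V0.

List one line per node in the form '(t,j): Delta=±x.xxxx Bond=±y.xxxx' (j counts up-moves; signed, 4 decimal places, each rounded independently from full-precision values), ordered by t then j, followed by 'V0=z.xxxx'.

Under the risk-neutral measure, an up-move has probability p* = (R−d)/(u−d) = 0.8125 and values discount at R = 1.14.
At expiry t=1: V(1,0)=0.0000, V(1,1)=20.7400
  t=0,j=0: stock 72.0000 → up 88.5600 (V=20.7400), down 54.0000 (V=0.0000). Price 14.7818; hedge Δ=0.6001, bond B=-28.4265.
The time-0 hedge costs 14.7818, which is the no-arbitrage price.

(0,0): Delta=0.6001 Bond=-28.4265
V0=14.7818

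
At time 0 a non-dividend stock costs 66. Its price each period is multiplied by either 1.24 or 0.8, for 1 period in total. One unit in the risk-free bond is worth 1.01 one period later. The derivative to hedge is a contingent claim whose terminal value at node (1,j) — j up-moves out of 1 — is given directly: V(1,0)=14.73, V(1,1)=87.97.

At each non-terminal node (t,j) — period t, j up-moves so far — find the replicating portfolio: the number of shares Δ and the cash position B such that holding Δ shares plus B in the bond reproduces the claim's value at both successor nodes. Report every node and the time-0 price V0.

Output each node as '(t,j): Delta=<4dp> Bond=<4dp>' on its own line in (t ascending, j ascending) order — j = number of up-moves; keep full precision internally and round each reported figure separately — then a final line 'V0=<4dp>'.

(0,0): Delta=2.5220 Bond=-117.2610
V0=49.1935

Under the risk-neutral measure, an up-move has probability p* = (R−d)/(u−d) = 0.4773 and values discount at R = 1.01.
Terminal payoffs: V(1,0)=14.7300, V(1,1)=87.9700
Node (0,0) S=66.0000: V=(p*·87.9700+(1−p*)·14.7300)/1.01=49.1935; Δ=(87.9700−14.7300)/(81.8400−52.8000)=2.5220; B=V−Δ·S=-117.2610
Check: Δ(0,0)·S0 + B(0,0) = 49.1935 = V0.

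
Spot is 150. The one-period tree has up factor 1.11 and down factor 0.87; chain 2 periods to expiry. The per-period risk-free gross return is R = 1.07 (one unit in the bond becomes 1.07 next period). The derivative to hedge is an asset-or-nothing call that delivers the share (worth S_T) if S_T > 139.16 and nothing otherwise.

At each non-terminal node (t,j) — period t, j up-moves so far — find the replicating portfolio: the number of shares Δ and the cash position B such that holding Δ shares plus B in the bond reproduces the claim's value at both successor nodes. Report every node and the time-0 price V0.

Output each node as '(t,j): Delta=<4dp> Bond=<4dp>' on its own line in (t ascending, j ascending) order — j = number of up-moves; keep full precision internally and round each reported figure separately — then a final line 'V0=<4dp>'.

(0,0): Delta=1.4912 Bond=-76.4404
(1,0): Delta=4.6250 Bond=-490.7471
(1,1): Delta=1.0000 Bond=0.0000
V0=147.2454

Since d<R<u, set p* = (R−d)/(u−d) = 0.8333; price each node as the discounted p*-expectation of its children.
At expiry t=2: V(2,0)=0.0000, V(2,1)=144.8550, V(2,2)=184.8150
Node (1,0) S=130.5000: V=(p*·144.8550+(1−p*)·0.0000)/1.07=112.8154; Δ=(144.8550−0.0000)/(144.8550−113.5350)=4.6250; B=V−Δ·S=-490.7471
Node (1,1) S=166.5000: V=(p*·184.8150+(1−p*)·144.8550)/1.07=166.5000; Δ=(184.8150−144.8550)/(184.8150−144.8550)=1.0000; B=V−Δ·S=0.0000
Node (0,0) S=150.0000: V=(p*·166.5000+(1−p*)·112.8154)/1.07=147.2454; Δ=(166.5000−112.8154)/(166.5000−130.5000)=1.4912; B=V−Δ·S=-76.4404
Self-financing check: at every node Δ·S+B equals the discounted successor values.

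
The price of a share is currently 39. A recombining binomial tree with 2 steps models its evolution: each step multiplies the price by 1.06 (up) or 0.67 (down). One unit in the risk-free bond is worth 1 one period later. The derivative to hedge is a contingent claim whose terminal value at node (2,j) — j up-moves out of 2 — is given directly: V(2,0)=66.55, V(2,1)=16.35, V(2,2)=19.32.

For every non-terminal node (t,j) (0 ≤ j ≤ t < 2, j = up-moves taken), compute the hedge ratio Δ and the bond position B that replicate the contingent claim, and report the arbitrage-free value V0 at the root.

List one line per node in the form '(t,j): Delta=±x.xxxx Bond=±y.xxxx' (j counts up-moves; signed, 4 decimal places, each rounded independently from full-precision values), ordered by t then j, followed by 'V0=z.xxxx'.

Risk-neutral probability p* = (R−d)/(u−d) = (1−0.67)/(1.06−0.67) = 0.8462.
At expiry t=2: V(2,0)=66.5500, V(2,1)=16.3500, V(2,2)=19.3200
Node (1,0) S=26.1300: V=(p*·16.3500+(1−p*)·66.5500)/1=24.0731; Δ=(16.3500−66.5500)/(27.6978−17.5071)=-4.9261; B=V−Δ·S=152.7910
Node (1,1) S=41.3400: V=(p*·19.3200+(1−p*)·16.3500)/1=18.8631; Δ=(19.3200−16.3500)/(43.8204−27.6978)=0.1842; B=V−Δ·S=11.2477
Node (0,0) S=39.0000: V=(p*·18.8631+(1−p*)·24.0731)/1=19.6646; Δ=(18.8631−24.0731)/(41.3400−26.1300)=-0.3425; B=V−Δ·S=33.0236
Each (Δ,B) replicates both successor values, so the strategy is self-financing and V0 is arbitrage-free.

(0,0): Delta=-0.3425 Bond=33.0236
(1,0): Delta=-4.9261 Bond=152.7910
(1,1): Delta=0.1842 Bond=11.2477
V0=19.6646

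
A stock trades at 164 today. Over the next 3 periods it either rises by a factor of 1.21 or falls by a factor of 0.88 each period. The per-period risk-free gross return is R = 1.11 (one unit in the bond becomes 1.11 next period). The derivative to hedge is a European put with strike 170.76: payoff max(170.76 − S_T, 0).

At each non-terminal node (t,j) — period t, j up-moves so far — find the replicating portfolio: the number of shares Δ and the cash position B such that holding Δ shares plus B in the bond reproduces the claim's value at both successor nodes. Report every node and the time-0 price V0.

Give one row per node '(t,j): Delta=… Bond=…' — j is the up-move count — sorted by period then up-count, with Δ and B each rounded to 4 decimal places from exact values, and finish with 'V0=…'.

(0,0): Delta=-0.1660 Bond=30.8174
(1,0): Delta=-0.4655 Bond=77.4409
(1,1): Delta=-0.0712 Bond=15.4101
(2,0): Delta=-1.0000 Bond=153.8378
(2,1): Delta=-0.2965 Bond=56.4471
(2,2): Delta=0.0000 Bond=0.0000
V0=3.5994

No-arbitrage ⇒ martingale measure with p* = (R−d)/(u−d) = 0.6970.
At expiry t=3: V(3,0)=58.9986, V(3,1)=17.0881, V(3,2)=0.0000, V(3,3)=0.0000
Node (2,0) S=127.0016: V=(p*·17.0881+(1−p*)·58.9986)/1.11=26.8362; Δ=(17.0881−58.9986)/(153.6719−111.7614)=-1.0000; B=V−Δ·S=153.8378
Node (2,1) S=174.6272: V=(p*·0.0000+(1−p*)·17.0881)/1.11=4.6650; Δ=(0.0000−17.0881)/(211.2989−153.6719)=-0.2965; B=V−Δ·S=56.4471
Node (2,2) S=240.1124: V=(p*·0.0000+(1−p*)·0.0000)/1.11=0.0000; Δ=(0.0000−0.0000)/(290.5360−211.2989)=0.0000; B=V−Δ·S=0.0000
Node (1,0) S=144.3200: V=(p*·4.6650+(1−p*)·26.8362)/1.11=10.2555; Δ=(4.6650−26.8362)/(174.6272−127.0016)=-0.4655; B=V−Δ·S=77.4409
Node (1,1) S=198.4400: V=(p*·0.0000+(1−p*)·4.6650)/1.11=1.2736; Δ=(0.0000−4.6650)/(240.1124−174.6272)=-0.0712; B=V−Δ·S=15.4101
Node (0,0) S=164.0000: V=(p*·1.2736+(1−p*)·10.2555)/1.11=3.5994; Δ=(1.2736−10.2555)/(198.4400−144.3200)=-0.1660; B=V−Δ·S=30.8174
The time-0 hedge costs 3.5994, which is the no-arbitrage price.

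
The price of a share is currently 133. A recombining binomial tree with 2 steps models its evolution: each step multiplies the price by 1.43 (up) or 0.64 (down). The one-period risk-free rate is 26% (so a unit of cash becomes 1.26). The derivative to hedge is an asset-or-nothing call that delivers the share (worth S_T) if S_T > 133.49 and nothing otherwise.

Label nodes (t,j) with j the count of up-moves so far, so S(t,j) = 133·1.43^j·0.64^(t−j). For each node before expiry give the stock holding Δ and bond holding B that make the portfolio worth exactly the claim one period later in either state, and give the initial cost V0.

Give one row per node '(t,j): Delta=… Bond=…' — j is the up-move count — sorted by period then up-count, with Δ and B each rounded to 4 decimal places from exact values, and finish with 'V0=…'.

Risk-neutral probability p* = (R−d)/(u−d) = (1.26−0.64)/(1.43−0.64) = 0.7848.
Terminal payoffs: V(2,0)=0.0000, V(2,1)=0.0000, V(2,2)=271.9717
(1,0): S=85.1200. Δ = (V_up−V_dn)/(S_up−S_dn) = (0.0000−0.0000)/(121.7216−54.4768) = 0.0000. V = [p*·0.0000 + (1−p*)·0.0000]/1.26 = 0.0000. B = V − Δ·S = 0.0000.
(1,1): S=190.1900. Δ = (V_up−V_dn)/(S_up−S_dn) = (271.9717−0.0000)/(271.9717−121.7216) = 1.8101. V = [p*·271.9717 + (1−p*)·0.0000]/1.26 = 169.4017. B = V − Δ·S = -174.8663.
(0,0): S=133.0000. Δ = (V_up−V_dn)/(S_up−S_dn) = (169.4017−0.0000)/(190.1900−85.1200) = 1.6123. V = [p*·169.4017 + (1−p*)·0.0000]/1.26 = 105.5144. B = V − Δ·S = -108.9181.
Each (Δ,B) replicates both successor values, so the strategy is self-financing and V0 is arbitrage-free.

(0,0): Delta=1.6123 Bond=-108.9181
(1,0): Delta=0.0000 Bond=0.0000
(1,1): Delta=1.8101 Bond=-174.8663
V0=105.5144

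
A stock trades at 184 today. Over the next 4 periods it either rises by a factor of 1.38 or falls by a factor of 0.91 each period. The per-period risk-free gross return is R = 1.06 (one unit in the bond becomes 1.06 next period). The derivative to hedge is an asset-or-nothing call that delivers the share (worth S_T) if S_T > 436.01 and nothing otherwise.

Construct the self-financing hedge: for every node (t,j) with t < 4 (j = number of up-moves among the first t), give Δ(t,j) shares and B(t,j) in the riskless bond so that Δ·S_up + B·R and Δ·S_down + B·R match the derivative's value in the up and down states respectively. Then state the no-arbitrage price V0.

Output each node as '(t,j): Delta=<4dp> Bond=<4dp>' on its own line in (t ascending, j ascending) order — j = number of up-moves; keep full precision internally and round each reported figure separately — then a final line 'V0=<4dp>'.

(0,0): Delta=0.9606 Bond=-140.4031
(1,0): Delta=0.5069 Bond=-72.8634
(1,1): Delta=1.5988 Bond=-310.8837
(2,0): Delta=0.0000 Bond=0.0000
(2,1): Delta=1.2200 Bond=-242.0035
(2,2): Delta=2.1317 Bond=-516.2742
(3,0): Delta=0.0000 Bond=0.0000
(3,1): Delta=0.0000 Bond=0.0000
(3,2): Delta=2.9362 Bond=-803.7744
(3,3): Delta=1.0000 Bond=0.0000
V0=36.3417

The replicating-portfolio and risk-neutral prices coincide; use p* = (1.06−0.91)/(1.38−0.91) = 0.3191 for the latter.
Terminal payoffs: V(4,0)=0.0000, V(4,1)=0.0000, V(4,2)=0.0000, V(4,3)=440.0444, V(4,4)=667.3200
(3,0): S=138.6571. Δ = (V_up−V_dn)/(S_up−S_dn) = (0.0000−0.0000)/(191.3467−126.1779) = 0.0000. V = [p*·0.0000 + (1−p*)·0.0000]/1.06 = 0.0000. B = V − Δ·S = 0.0000.
(3,1): S=210.2712. Δ = (V_up−V_dn)/(S_up−S_dn) = (0.0000−0.0000)/(290.1742−191.3467) = 0.0000. V = [p*·0.0000 + (1−p*)·0.0000]/1.06 = 0.0000. B = V − Δ·S = 0.0000.
(3,2): S=318.8727. Δ = (V_up−V_dn)/(S_up−S_dn) = (440.0444−0.0000)/(440.0444−290.1742) = 2.9362. V = [p*·440.0444 + (1−p*)·0.0000]/1.06 = 132.4903. B = V − Δ·S = -803.7744.
(3,3): S=483.5652. Δ = (V_up−V_dn)/(S_up−S_dn) = (667.3200−440.0444)/(667.3200−440.0444) = 1.0000. V = [p*·667.3200 + (1−p*)·440.0444]/1.06 = 483.5652. B = V − Δ·S = 0.0000.
(2,0): S=152.3704. Δ = (V_up−V_dn)/(S_up−S_dn) = (0.0000−0.0000)/(210.2712−138.6571) = 0.0000. V = [p*·0.0000 + (1−p*)·0.0000]/1.06 = 0.0000. B = V − Δ·S = 0.0000.
(2,1): S=231.0672. Δ = (V_up−V_dn)/(S_up−S_dn) = (132.4903−0.0000)/(318.8727−210.2712) = 1.2200. V = [p*·132.4903 + (1−p*)·0.0000]/1.06 = 39.8907. B = V − Δ·S = -242.0035.
(2,2): S=350.4096. Δ = (V_up−V_dn)/(S_up−S_dn) = (483.5652−132.4903)/(483.5652−318.8727) = 2.1317. V = [p*·483.5652 + (1−p*)·132.4903]/1.06 = 230.6938. B = V − Δ·S = -516.2742.
(1,0): S=167.4400. Δ = (V_up−V_dn)/(S_up−S_dn) = (39.8907−0.0000)/(231.0672−152.3704) = 0.5069. V = [p*·39.8907 + (1−p*)·0.0000]/1.06 = 12.0104. B = V − Δ·S = -72.8634.
(1,1): S=253.9200. Δ = (V_up−V_dn)/(S_up−S_dn) = (230.6938−39.8907)/(350.4096−231.0672) = 1.5988. V = [p*·230.6938 + (1−p*)·39.8907]/1.06 = 95.0805. B = V − Δ·S = -310.8837.
(0,0): S=184.0000. Δ = (V_up−V_dn)/(S_up−S_dn) = (95.0805−12.0104)/(253.9200−167.4400) = 0.9606. V = [p*·95.0805 + (1−p*)·12.0104]/1.06 = 36.3417. B = V − Δ·S = -140.4031.
Check: Δ(0,0)·S0 + B(0,0) = 36.3417 = V0.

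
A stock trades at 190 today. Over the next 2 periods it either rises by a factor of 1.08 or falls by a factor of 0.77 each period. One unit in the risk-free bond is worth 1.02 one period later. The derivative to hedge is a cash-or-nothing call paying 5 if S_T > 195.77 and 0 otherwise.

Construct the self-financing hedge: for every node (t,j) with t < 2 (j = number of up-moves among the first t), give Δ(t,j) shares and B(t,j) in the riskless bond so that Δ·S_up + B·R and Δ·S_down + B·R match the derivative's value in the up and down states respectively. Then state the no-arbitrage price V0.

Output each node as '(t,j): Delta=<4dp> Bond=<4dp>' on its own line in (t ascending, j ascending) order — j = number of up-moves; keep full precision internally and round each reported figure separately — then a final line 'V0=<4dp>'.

(0,0): Delta=0.0671 Bond=-9.6267
(1,0): Delta=0.0000 Bond=0.0000
(1,1): Delta=0.0786 Bond=-12.1758
V0=3.1255

Under the risk-neutral measure, an up-move has probability p* = (R−d)/(u−d) = 0.8065 and values discount at R = 1.02.
Terminal values V(2,·): V(2,0)=0.0000, V(2,1)=0.0000, V(2,2)=5.0000
(1,0): S=146.3000. Δ = (V_up−V_dn)/(S_up−S_dn) = (0.0000−0.0000)/(158.0040−112.6510) = 0.0000. V = [p*·0.0000 + (1−p*)·0.0000]/1.02 = 0.0000. B = V − Δ·S = 0.0000.
(1,1): S=205.2000. Δ = (V_up−V_dn)/(S_up−S_dn) = (5.0000−0.0000)/(221.6160−158.0040) = 0.0786. V = [p*·5.0000 + (1−p*)·0.0000]/1.02 = 3.9532. B = V − Δ·S = -12.1758.
(0,0): S=190.0000. Δ = (V_up−V_dn)/(S_up−S_dn) = (3.9532−0.0000)/(205.2000−146.3000) = 0.0671. V = [p*·3.9532 + (1−p*)·0.0000]/1.02 = 3.1255. B = V − Δ·S = -9.6267.
Self-financing check: at every node Δ·S+B equals the discounted successor values.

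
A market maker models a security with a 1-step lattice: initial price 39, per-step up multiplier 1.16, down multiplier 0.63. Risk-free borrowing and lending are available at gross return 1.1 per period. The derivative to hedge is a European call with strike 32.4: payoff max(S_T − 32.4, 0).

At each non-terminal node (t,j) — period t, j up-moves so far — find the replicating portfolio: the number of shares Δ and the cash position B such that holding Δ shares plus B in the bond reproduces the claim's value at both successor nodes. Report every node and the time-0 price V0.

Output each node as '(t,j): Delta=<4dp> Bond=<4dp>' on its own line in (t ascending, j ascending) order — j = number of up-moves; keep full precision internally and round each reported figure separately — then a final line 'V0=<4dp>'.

(0,0): Delta=0.6212 Bond=-13.8751
V0=10.3513

Since d<R<u, set p* = (R−d)/(u−d) = 0.8868; price each node as the discounted p*-expectation of its children.
Terminal values V(1,·): V(1,0)=0.0000, V(1,1)=12.8400
Node (0,0) S=39.0000: V=(p*·12.8400+(1−p*)·0.0000)/1.1=10.3513; Δ=(12.8400−0.0000)/(45.2400−24.5700)=0.6212; B=V−Δ·S=-13.8751
Self-financing check: at every node Δ·S+B equals the discounted successor values.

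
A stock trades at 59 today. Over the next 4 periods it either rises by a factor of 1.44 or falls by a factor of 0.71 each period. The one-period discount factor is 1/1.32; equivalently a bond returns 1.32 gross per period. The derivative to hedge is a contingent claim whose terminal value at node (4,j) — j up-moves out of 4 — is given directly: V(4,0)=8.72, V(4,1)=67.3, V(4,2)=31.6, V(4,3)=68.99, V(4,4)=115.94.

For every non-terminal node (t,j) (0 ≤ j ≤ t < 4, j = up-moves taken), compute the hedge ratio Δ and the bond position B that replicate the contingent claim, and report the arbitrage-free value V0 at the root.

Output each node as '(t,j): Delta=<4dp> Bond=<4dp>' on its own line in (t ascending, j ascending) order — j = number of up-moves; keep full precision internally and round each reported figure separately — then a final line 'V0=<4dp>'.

(0,0): Delta=0.3847 Bond=6.1483
(1,0): Delta=0.3356 Bond=10.1724
(1,1): Delta=0.3895 Bond=7.7111
(2,0): Delta=-0.7049 Bond=44.3749
(2,1): Delta=0.4366 Bond=7.3396
(2,2): Delta=0.3849 Bond=10.7372
(3,0): Delta=3.8001 Bond=-36.5569
(3,1): Delta=-1.1419 Bond=77.2893
(3,2): Delta=0.5897 Bond=-3.6103
(3,3): Delta=0.3651 Bond=17.6714
V0=28.8472

Since d<R<u, set p* = (R−d)/(u−d) = 0.8356; price each node as the discounted p*-expectation of its children.
Terminal values V(4,·): V(4,0)=8.7200, V(4,1)=67.3000, V(4,2)=31.6000, V(4,3)=68.9900, V(4,4)=115.9400
  t=3,j=0: stock 21.1167 → up 30.4081 (V=67.3000), down 14.9929 (V=8.7200). Price 43.6897; hedge Δ=3.8001, bond B=-36.5569.
  t=3,j=1: stock 42.8283 → up 61.6728 (V=31.6000), down 30.4081 (V=67.3000). Price 28.3852; hedge Δ=-1.1419, bond B=77.2893.
  t=3,j=2: stock 86.8631 → up 125.0829 (V=68.9900), down 61.6728 (V=31.6000). Price 47.6089; hedge Δ=0.5897, bond B=-3.6103.
  t=3,j=3: stock 176.1731 → up 253.6892 (V=115.9400), down 125.0829 (V=68.9900). Price 81.9865; hedge Δ=0.3651, bond B=17.6714.
  t=2,j=0: stock 29.7419 → up 42.8283 (V=28.3852), down 21.1167 (V=43.6897). Price 23.4099; hedge Δ=-0.7049, bond B=44.3749.
  t=2,j=1: stock 60.3216 → up 86.8631 (V=47.6089), down 42.8283 (V=28.3852). Price 33.6733; hedge Δ=0.4366, bond B=7.3396.
  t=2,j=2: stock 122.3424 → up 176.1731 (V=81.9865), down 86.8631 (V=47.6089). Price 57.8298; hedge Δ=0.3849, bond B=10.7372.
  t=1,j=0: stock 41.8900 → up 60.3216 (V=33.6733), down 29.7419 (V=23.4099). Price 24.2320; hedge Δ=0.3356, bond B=10.1724.
  t=1,j=1: stock 84.9600 → up 122.3424 (V=57.8298), down 60.3216 (V=33.6733). Price 40.8022; hedge Δ=0.3895, bond B=7.7111.
  t=0,j=0: stock 59.0000 → up 84.9600 (V=40.8022), down 41.8900 (V=24.2320). Price 28.8472; hedge Δ=0.3847, bond B=6.1483.
The time-0 hedge costs 28.8472, which is the no-arbitrage price.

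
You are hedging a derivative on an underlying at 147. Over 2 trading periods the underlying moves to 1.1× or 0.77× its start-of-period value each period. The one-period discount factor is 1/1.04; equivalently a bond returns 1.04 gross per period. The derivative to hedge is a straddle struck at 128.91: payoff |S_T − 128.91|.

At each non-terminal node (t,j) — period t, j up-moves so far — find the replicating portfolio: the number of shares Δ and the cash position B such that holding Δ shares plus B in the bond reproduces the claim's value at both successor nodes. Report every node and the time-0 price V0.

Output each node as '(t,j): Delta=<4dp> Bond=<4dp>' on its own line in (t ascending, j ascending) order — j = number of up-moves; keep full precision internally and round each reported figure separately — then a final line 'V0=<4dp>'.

(0,0): Delta=0.5880 Bond=-53.6503
(1,0): Delta=-1.0000 Bond=123.9519
(1,1): Delta=0.8350 Bond=-95.7404
V0=32.7890

No-arbitrage ⇒ martingale measure with p* = (R−d)/(u−d) = 0.8182.
Terminal payoffs: V(2,0)=41.7537, V(2,1)=4.4010, V(2,2)=48.9600
Node (1,0) S=113.1900: V=(p*·4.4010+(1−p*)·41.7537)/1.04=10.7619; Δ=(4.4010−41.7537)/(124.5090−87.1563)=-1.0000; B=V−Δ·S=123.9519
Node (1,1) S=161.7000: V=(p*·48.9600+(1−p*)·4.4010)/1.04=39.2869; Δ=(48.9600−4.4010)/(177.8700−124.5090)=0.8350; B=V−Δ·S=-95.7404
Node (0,0) S=147.0000: V=(p*·39.2869+(1−p*)·10.7619)/1.04=32.7890; Δ=(39.2869−10.7619)/(161.7000−113.1900)=0.5880; B=V−Δ·S=-53.6503
Each (Δ,B) replicates both successor values, so the strategy is self-financing and V0 is arbitrage-free.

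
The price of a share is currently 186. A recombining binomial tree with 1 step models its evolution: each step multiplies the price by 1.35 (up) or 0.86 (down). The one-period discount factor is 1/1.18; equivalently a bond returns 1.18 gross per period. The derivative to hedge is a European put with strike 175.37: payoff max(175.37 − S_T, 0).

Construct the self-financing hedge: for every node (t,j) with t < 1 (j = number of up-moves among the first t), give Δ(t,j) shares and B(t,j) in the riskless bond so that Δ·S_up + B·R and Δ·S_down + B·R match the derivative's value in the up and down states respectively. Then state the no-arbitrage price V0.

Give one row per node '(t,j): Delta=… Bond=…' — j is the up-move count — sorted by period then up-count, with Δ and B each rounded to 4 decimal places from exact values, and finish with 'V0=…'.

Risk-neutral probability p* = (R−d)/(u−d) = (1.18−0.86)/(1.35−0.86) = 0.6531.
Payoff layer (t=1): V(1,0)=15.4100, V(1,1)=0.0000
  t=0,j=0: stock 186.0000 → up 251.1000 (V=0.0000), down 159.9600 (V=15.4100). Price 4.5308; hedge Δ=-0.1691, bond B=35.9798.
Self-financing check: at every node Δ·S+B equals the discounted successor values.

(0,0): Delta=-0.1691 Bond=35.9798
V0=4.5308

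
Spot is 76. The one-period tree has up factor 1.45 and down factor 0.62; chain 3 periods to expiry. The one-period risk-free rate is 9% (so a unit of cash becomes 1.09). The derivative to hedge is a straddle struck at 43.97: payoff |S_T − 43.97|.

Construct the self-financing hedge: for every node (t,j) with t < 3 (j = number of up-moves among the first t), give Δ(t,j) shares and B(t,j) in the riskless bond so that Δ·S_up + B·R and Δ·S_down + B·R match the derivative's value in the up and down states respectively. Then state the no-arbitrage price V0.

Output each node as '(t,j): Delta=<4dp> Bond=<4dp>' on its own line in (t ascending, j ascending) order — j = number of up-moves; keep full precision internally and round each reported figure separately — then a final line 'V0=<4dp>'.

(0,0): Delta=0.8572 Bond=-19.0455
(1,0): Delta=0.4638 Bond=-2.2251
(1,1): Delta=0.9860 Bond=-34.9562
(2,0): Delta=-1.0000 Bond=40.3394
(2,1): Delta=0.9432 Bond=-35.1814
(2,2): Delta=1.0000 Bond=-40.3394
V0=46.0997

The replicating-portfolio and risk-neutral prices coincide; use p* = (1.09−0.62)/(1.45−0.62) = 0.5663 for the latter.
Payoff layer (t=3): V(3,0)=25.8571, V(3,1)=1.6091, V(3,2)=55.0998, V(3,3)=187.7255
(2,0): S=29.2144. Δ = (V_up−V_dn)/(S_up−S_dn) = (1.6091−25.8571)/(42.3609−18.1129) = -1.0000. V = [p*·1.6091 + (1−p*)·25.8571]/1.09 = 11.1250. B = V − Δ·S = 40.3394.
(2,1): S=68.3240. Δ = (V_up−V_dn)/(S_up−S_dn) = (55.0998−1.6091)/(99.0698−42.3609) = 0.9432. V = [p*·55.0998 + (1−p*)·1.6091]/1.09 = 29.2652. B = V − Δ·S = -35.1814.
(2,2): S=159.7900. Δ = (V_up−V_dn)/(S_up−S_dn) = (187.7255−55.0998)/(231.6955−99.0698) = 1.0000. V = [p*·187.7255 + (1−p*)·55.0998]/1.09 = 119.4506. B = V − Δ·S = -40.3394.
(1,0): S=47.1200. Δ = (V_up−V_dn)/(S_up−S_dn) = (29.2652−11.1250)/(68.3240−29.2144) = 0.4638. V = [p*·29.2652 + (1−p*)·11.1250]/1.09 = 19.6304. B = V − Δ·S = -2.2251.
(1,1): S=110.2000. Δ = (V_up−V_dn)/(S_up−S_dn) = (119.4506−29.2652)/(159.7900−68.3240) = 0.9860. V = [p*·119.4506 + (1−p*)·29.2652]/1.09 = 73.7009. B = V − Δ·S = -34.9562.
(0,0): S=76.0000. Δ = (V_up−V_dn)/(S_up−S_dn) = (73.7009−19.6304)/(110.2000−47.1200) = 0.8572. V = [p*·73.7009 + (1−p*)·19.6304]/1.09 = 46.0997. B = V − Δ·S = -19.0455.
Self-financing check: at every node Δ·S+B equals the discounted successor values.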